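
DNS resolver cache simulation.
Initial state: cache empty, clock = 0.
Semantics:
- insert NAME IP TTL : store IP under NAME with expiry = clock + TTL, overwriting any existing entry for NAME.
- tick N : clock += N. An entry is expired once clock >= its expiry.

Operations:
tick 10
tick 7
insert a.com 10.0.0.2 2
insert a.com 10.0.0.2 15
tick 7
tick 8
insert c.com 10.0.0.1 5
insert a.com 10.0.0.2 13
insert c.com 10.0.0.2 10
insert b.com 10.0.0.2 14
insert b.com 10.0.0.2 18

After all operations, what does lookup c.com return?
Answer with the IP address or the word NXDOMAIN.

Op 1: tick 10 -> clock=10.
Op 2: tick 7 -> clock=17.
Op 3: insert a.com -> 10.0.0.2 (expiry=17+2=19). clock=17
Op 4: insert a.com -> 10.0.0.2 (expiry=17+15=32). clock=17
Op 5: tick 7 -> clock=24.
Op 6: tick 8 -> clock=32. purged={a.com}
Op 7: insert c.com -> 10.0.0.1 (expiry=32+5=37). clock=32
Op 8: insert a.com -> 10.0.0.2 (expiry=32+13=45). clock=32
Op 9: insert c.com -> 10.0.0.2 (expiry=32+10=42). clock=32
Op 10: insert b.com -> 10.0.0.2 (expiry=32+14=46). clock=32
Op 11: insert b.com -> 10.0.0.2 (expiry=32+18=50). clock=32
lookup c.com: present, ip=10.0.0.2 expiry=42 > clock=32

Answer: 10.0.0.2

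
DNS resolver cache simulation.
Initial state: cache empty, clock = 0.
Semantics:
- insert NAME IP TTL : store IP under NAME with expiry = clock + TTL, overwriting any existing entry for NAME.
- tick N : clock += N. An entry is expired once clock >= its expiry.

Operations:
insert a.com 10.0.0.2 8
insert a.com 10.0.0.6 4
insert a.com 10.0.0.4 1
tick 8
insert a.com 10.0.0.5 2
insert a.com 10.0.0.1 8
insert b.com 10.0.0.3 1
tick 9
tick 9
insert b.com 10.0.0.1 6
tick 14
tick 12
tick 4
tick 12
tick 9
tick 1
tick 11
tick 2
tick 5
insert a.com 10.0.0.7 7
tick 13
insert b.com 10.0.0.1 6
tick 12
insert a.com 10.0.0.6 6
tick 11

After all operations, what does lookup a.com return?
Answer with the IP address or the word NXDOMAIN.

Op 1: insert a.com -> 10.0.0.2 (expiry=0+8=8). clock=0
Op 2: insert a.com -> 10.0.0.6 (expiry=0+4=4). clock=0
Op 3: insert a.com -> 10.0.0.4 (expiry=0+1=1). clock=0
Op 4: tick 8 -> clock=8. purged={a.com}
Op 5: insert a.com -> 10.0.0.5 (expiry=8+2=10). clock=8
Op 6: insert a.com -> 10.0.0.1 (expiry=8+8=16). clock=8
Op 7: insert b.com -> 10.0.0.3 (expiry=8+1=9). clock=8
Op 8: tick 9 -> clock=17. purged={a.com,b.com}
Op 9: tick 9 -> clock=26.
Op 10: insert b.com -> 10.0.0.1 (expiry=26+6=32). clock=26
Op 11: tick 14 -> clock=40. purged={b.com}
Op 12: tick 12 -> clock=52.
Op 13: tick 4 -> clock=56.
Op 14: tick 12 -> clock=68.
Op 15: tick 9 -> clock=77.
Op 16: tick 1 -> clock=78.
Op 17: tick 11 -> clock=89.
Op 18: tick 2 -> clock=91.
Op 19: tick 5 -> clock=96.
Op 20: insert a.com -> 10.0.0.7 (expiry=96+7=103). clock=96
Op 21: tick 13 -> clock=109. purged={a.com}
Op 22: insert b.com -> 10.0.0.1 (expiry=109+6=115). clock=109
Op 23: tick 12 -> clock=121. purged={b.com}
Op 24: insert a.com -> 10.0.0.6 (expiry=121+6=127). clock=121
Op 25: tick 11 -> clock=132. purged={a.com}
lookup a.com: not in cache (expired or never inserted)

Answer: NXDOMAIN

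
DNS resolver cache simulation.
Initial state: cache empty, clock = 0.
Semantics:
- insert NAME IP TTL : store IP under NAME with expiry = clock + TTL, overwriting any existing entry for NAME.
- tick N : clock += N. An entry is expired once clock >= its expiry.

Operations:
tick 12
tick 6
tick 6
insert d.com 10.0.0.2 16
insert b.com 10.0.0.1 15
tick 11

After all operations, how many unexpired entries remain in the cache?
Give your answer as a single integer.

Answer: 2

Derivation:
Op 1: tick 12 -> clock=12.
Op 2: tick 6 -> clock=18.
Op 3: tick 6 -> clock=24.
Op 4: insert d.com -> 10.0.0.2 (expiry=24+16=40). clock=24
Op 5: insert b.com -> 10.0.0.1 (expiry=24+15=39). clock=24
Op 6: tick 11 -> clock=35.
Final cache (unexpired): {b.com,d.com} -> size=2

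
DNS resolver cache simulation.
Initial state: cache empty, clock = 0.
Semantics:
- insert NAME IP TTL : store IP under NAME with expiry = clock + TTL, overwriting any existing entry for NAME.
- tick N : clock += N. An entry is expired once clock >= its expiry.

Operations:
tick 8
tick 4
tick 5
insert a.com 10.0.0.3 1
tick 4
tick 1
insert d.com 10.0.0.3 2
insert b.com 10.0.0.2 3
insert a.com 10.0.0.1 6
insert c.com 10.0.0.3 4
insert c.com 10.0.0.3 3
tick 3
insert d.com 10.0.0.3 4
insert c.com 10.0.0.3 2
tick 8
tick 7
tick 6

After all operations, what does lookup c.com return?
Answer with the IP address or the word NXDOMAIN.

Answer: NXDOMAIN

Derivation:
Op 1: tick 8 -> clock=8.
Op 2: tick 4 -> clock=12.
Op 3: tick 5 -> clock=17.
Op 4: insert a.com -> 10.0.0.3 (expiry=17+1=18). clock=17
Op 5: tick 4 -> clock=21. purged={a.com}
Op 6: tick 1 -> clock=22.
Op 7: insert d.com -> 10.0.0.3 (expiry=22+2=24). clock=22
Op 8: insert b.com -> 10.0.0.2 (expiry=22+3=25). clock=22
Op 9: insert a.com -> 10.0.0.1 (expiry=22+6=28). clock=22
Op 10: insert c.com -> 10.0.0.3 (expiry=22+4=26). clock=22
Op 11: insert c.com -> 10.0.0.3 (expiry=22+3=25). clock=22
Op 12: tick 3 -> clock=25. purged={b.com,c.com,d.com}
Op 13: insert d.com -> 10.0.0.3 (expiry=25+4=29). clock=25
Op 14: insert c.com -> 10.0.0.3 (expiry=25+2=27). clock=25
Op 15: tick 8 -> clock=33. purged={a.com,c.com,d.com}
Op 16: tick 7 -> clock=40.
Op 17: tick 6 -> clock=46.
lookup c.com: not in cache (expired or never inserted)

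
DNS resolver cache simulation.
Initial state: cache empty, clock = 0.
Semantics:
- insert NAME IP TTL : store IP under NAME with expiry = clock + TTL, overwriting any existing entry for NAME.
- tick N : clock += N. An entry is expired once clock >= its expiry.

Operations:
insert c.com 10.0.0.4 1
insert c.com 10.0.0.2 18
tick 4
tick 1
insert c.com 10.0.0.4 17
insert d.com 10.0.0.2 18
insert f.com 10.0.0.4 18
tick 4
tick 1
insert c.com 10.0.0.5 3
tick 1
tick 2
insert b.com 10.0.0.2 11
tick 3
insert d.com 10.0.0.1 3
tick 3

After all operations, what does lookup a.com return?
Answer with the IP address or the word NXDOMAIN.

Op 1: insert c.com -> 10.0.0.4 (expiry=0+1=1). clock=0
Op 2: insert c.com -> 10.0.0.2 (expiry=0+18=18). clock=0
Op 3: tick 4 -> clock=4.
Op 4: tick 1 -> clock=5.
Op 5: insert c.com -> 10.0.0.4 (expiry=5+17=22). clock=5
Op 6: insert d.com -> 10.0.0.2 (expiry=5+18=23). clock=5
Op 7: insert f.com -> 10.0.0.4 (expiry=5+18=23). clock=5
Op 8: tick 4 -> clock=9.
Op 9: tick 1 -> clock=10.
Op 10: insert c.com -> 10.0.0.5 (expiry=10+3=13). clock=10
Op 11: tick 1 -> clock=11.
Op 12: tick 2 -> clock=13. purged={c.com}
Op 13: insert b.com -> 10.0.0.2 (expiry=13+11=24). clock=13
Op 14: tick 3 -> clock=16.
Op 15: insert d.com -> 10.0.0.1 (expiry=16+3=19). clock=16
Op 16: tick 3 -> clock=19. purged={d.com}
lookup a.com: not in cache (expired or never inserted)

Answer: NXDOMAIN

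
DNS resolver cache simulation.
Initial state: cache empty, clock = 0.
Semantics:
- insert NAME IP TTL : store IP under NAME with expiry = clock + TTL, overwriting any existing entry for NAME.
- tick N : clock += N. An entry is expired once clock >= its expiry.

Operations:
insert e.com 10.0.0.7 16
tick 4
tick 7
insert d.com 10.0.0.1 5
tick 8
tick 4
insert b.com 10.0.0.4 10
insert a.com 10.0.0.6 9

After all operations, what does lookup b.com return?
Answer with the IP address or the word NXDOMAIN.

Answer: 10.0.0.4

Derivation:
Op 1: insert e.com -> 10.0.0.7 (expiry=0+16=16). clock=0
Op 2: tick 4 -> clock=4.
Op 3: tick 7 -> clock=11.
Op 4: insert d.com -> 10.0.0.1 (expiry=11+5=16). clock=11
Op 5: tick 8 -> clock=19. purged={d.com,e.com}
Op 6: tick 4 -> clock=23.
Op 7: insert b.com -> 10.0.0.4 (expiry=23+10=33). clock=23
Op 8: insert a.com -> 10.0.0.6 (expiry=23+9=32). clock=23
lookup b.com: present, ip=10.0.0.4 expiry=33 > clock=23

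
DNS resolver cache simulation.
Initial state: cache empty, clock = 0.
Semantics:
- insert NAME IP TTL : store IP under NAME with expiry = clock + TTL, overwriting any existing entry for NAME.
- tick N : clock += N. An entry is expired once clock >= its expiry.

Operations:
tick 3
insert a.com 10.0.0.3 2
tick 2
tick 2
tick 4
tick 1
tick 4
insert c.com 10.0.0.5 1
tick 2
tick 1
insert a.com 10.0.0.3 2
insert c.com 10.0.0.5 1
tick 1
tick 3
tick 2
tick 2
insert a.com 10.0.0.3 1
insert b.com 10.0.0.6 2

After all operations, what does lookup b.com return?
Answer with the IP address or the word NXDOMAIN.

Answer: 10.0.0.6

Derivation:
Op 1: tick 3 -> clock=3.
Op 2: insert a.com -> 10.0.0.3 (expiry=3+2=5). clock=3
Op 3: tick 2 -> clock=5. purged={a.com}
Op 4: tick 2 -> clock=7.
Op 5: tick 4 -> clock=11.
Op 6: tick 1 -> clock=12.
Op 7: tick 4 -> clock=16.
Op 8: insert c.com -> 10.0.0.5 (expiry=16+1=17). clock=16
Op 9: tick 2 -> clock=18. purged={c.com}
Op 10: tick 1 -> clock=19.
Op 11: insert a.com -> 10.0.0.3 (expiry=19+2=21). clock=19
Op 12: insert c.com -> 10.0.0.5 (expiry=19+1=20). clock=19
Op 13: tick 1 -> clock=20. purged={c.com}
Op 14: tick 3 -> clock=23. purged={a.com}
Op 15: tick 2 -> clock=25.
Op 16: tick 2 -> clock=27.
Op 17: insert a.com -> 10.0.0.3 (expiry=27+1=28). clock=27
Op 18: insert b.com -> 10.0.0.6 (expiry=27+2=29). clock=27
lookup b.com: present, ip=10.0.0.6 expiry=29 > clock=27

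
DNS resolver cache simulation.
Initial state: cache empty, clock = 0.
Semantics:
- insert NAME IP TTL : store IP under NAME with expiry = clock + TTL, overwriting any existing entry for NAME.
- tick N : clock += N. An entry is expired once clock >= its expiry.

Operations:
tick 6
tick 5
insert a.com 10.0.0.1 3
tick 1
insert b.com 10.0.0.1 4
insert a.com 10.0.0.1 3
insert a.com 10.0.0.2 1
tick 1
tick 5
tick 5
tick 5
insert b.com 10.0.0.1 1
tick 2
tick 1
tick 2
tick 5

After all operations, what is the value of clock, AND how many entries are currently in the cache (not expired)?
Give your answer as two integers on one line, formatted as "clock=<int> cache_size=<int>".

Op 1: tick 6 -> clock=6.
Op 2: tick 5 -> clock=11.
Op 3: insert a.com -> 10.0.0.1 (expiry=11+3=14). clock=11
Op 4: tick 1 -> clock=12.
Op 5: insert b.com -> 10.0.0.1 (expiry=12+4=16). clock=12
Op 6: insert a.com -> 10.0.0.1 (expiry=12+3=15). clock=12
Op 7: insert a.com -> 10.0.0.2 (expiry=12+1=13). clock=12
Op 8: tick 1 -> clock=13. purged={a.com}
Op 9: tick 5 -> clock=18. purged={b.com}
Op 10: tick 5 -> clock=23.
Op 11: tick 5 -> clock=28.
Op 12: insert b.com -> 10.0.0.1 (expiry=28+1=29). clock=28
Op 13: tick 2 -> clock=30. purged={b.com}
Op 14: tick 1 -> clock=31.
Op 15: tick 2 -> clock=33.
Op 16: tick 5 -> clock=38.
Final clock = 38
Final cache (unexpired): {} -> size=0

Answer: clock=38 cache_size=0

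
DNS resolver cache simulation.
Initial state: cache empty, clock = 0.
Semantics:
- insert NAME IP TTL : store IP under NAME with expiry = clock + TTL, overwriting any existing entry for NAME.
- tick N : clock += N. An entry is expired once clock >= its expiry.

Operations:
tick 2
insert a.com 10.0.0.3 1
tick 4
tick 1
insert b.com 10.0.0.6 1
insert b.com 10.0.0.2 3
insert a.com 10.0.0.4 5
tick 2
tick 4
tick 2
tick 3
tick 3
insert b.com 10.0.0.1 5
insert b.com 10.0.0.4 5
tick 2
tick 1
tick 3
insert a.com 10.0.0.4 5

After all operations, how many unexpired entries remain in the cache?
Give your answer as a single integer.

Answer: 1

Derivation:
Op 1: tick 2 -> clock=2.
Op 2: insert a.com -> 10.0.0.3 (expiry=2+1=3). clock=2
Op 3: tick 4 -> clock=6. purged={a.com}
Op 4: tick 1 -> clock=7.
Op 5: insert b.com -> 10.0.0.6 (expiry=7+1=8). clock=7
Op 6: insert b.com -> 10.0.0.2 (expiry=7+3=10). clock=7
Op 7: insert a.com -> 10.0.0.4 (expiry=7+5=12). clock=7
Op 8: tick 2 -> clock=9.
Op 9: tick 4 -> clock=13. purged={a.com,b.com}
Op 10: tick 2 -> clock=15.
Op 11: tick 3 -> clock=18.
Op 12: tick 3 -> clock=21.
Op 13: insert b.com -> 10.0.0.1 (expiry=21+5=26). clock=21
Op 14: insert b.com -> 10.0.0.4 (expiry=21+5=26). clock=21
Op 15: tick 2 -> clock=23.
Op 16: tick 1 -> clock=24.
Op 17: tick 3 -> clock=27. purged={b.com}
Op 18: insert a.com -> 10.0.0.4 (expiry=27+5=32). clock=27
Final cache (unexpired): {a.com} -> size=1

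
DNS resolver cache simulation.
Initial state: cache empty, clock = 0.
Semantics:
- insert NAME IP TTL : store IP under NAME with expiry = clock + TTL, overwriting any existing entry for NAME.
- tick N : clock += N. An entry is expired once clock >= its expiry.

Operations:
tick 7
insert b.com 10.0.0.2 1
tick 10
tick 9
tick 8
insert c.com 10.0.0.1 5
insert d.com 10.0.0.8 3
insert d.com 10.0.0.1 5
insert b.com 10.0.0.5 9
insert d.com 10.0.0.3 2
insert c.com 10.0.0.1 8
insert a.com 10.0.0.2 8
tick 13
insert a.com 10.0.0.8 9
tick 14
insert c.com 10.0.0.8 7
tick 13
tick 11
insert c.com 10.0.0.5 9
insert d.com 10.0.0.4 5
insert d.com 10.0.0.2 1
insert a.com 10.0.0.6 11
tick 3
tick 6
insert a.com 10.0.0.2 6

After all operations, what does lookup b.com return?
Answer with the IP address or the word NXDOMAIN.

Op 1: tick 7 -> clock=7.
Op 2: insert b.com -> 10.0.0.2 (expiry=7+1=8). clock=7
Op 3: tick 10 -> clock=17. purged={b.com}
Op 4: tick 9 -> clock=26.
Op 5: tick 8 -> clock=34.
Op 6: insert c.com -> 10.0.0.1 (expiry=34+5=39). clock=34
Op 7: insert d.com -> 10.0.0.8 (expiry=34+3=37). clock=34
Op 8: insert d.com -> 10.0.0.1 (expiry=34+5=39). clock=34
Op 9: insert b.com -> 10.0.0.5 (expiry=34+9=43). clock=34
Op 10: insert d.com -> 10.0.0.3 (expiry=34+2=36). clock=34
Op 11: insert c.com -> 10.0.0.1 (expiry=34+8=42). clock=34
Op 12: insert a.com -> 10.0.0.2 (expiry=34+8=42). clock=34
Op 13: tick 13 -> clock=47. purged={a.com,b.com,c.com,d.com}
Op 14: insert a.com -> 10.0.0.8 (expiry=47+9=56). clock=47
Op 15: tick 14 -> clock=61. purged={a.com}
Op 16: insert c.com -> 10.0.0.8 (expiry=61+7=68). clock=61
Op 17: tick 13 -> clock=74. purged={c.com}
Op 18: tick 11 -> clock=85.
Op 19: insert c.com -> 10.0.0.5 (expiry=85+9=94). clock=85
Op 20: insert d.com -> 10.0.0.4 (expiry=85+5=90). clock=85
Op 21: insert d.com -> 10.0.0.2 (expiry=85+1=86). clock=85
Op 22: insert a.com -> 10.0.0.6 (expiry=85+11=96). clock=85
Op 23: tick 3 -> clock=88. purged={d.com}
Op 24: tick 6 -> clock=94. purged={c.com}
Op 25: insert a.com -> 10.0.0.2 (expiry=94+6=100). clock=94
lookup b.com: not in cache (expired or never inserted)

Answer: NXDOMAIN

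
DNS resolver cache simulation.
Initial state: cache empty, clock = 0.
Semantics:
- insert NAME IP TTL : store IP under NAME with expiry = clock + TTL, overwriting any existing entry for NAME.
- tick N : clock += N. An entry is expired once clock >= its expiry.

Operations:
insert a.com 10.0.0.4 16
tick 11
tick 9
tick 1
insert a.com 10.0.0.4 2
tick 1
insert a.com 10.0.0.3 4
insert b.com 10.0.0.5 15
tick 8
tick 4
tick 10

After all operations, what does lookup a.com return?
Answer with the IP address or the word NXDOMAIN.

Op 1: insert a.com -> 10.0.0.4 (expiry=0+16=16). clock=0
Op 2: tick 11 -> clock=11.
Op 3: tick 9 -> clock=20. purged={a.com}
Op 4: tick 1 -> clock=21.
Op 5: insert a.com -> 10.0.0.4 (expiry=21+2=23). clock=21
Op 6: tick 1 -> clock=22.
Op 7: insert a.com -> 10.0.0.3 (expiry=22+4=26). clock=22
Op 8: insert b.com -> 10.0.0.5 (expiry=22+15=37). clock=22
Op 9: tick 8 -> clock=30. purged={a.com}
Op 10: tick 4 -> clock=34.
Op 11: tick 10 -> clock=44. purged={b.com}
lookup a.com: not in cache (expired or never inserted)

Answer: NXDOMAIN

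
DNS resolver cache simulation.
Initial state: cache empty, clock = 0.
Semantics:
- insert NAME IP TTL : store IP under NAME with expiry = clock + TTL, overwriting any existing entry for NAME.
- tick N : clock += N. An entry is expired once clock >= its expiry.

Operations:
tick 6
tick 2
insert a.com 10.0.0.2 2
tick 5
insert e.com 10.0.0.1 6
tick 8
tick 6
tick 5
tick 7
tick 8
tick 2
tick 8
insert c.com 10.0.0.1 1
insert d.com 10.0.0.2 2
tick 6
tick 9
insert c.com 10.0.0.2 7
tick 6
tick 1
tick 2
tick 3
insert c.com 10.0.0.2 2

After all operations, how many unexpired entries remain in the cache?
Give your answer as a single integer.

Answer: 1

Derivation:
Op 1: tick 6 -> clock=6.
Op 2: tick 2 -> clock=8.
Op 3: insert a.com -> 10.0.0.2 (expiry=8+2=10). clock=8
Op 4: tick 5 -> clock=13. purged={a.com}
Op 5: insert e.com -> 10.0.0.1 (expiry=13+6=19). clock=13
Op 6: tick 8 -> clock=21. purged={e.com}
Op 7: tick 6 -> clock=27.
Op 8: tick 5 -> clock=32.
Op 9: tick 7 -> clock=39.
Op 10: tick 8 -> clock=47.
Op 11: tick 2 -> clock=49.
Op 12: tick 8 -> clock=57.
Op 13: insert c.com -> 10.0.0.1 (expiry=57+1=58). clock=57
Op 14: insert d.com -> 10.0.0.2 (expiry=57+2=59). clock=57
Op 15: tick 6 -> clock=63. purged={c.com,d.com}
Op 16: tick 9 -> clock=72.
Op 17: insert c.com -> 10.0.0.2 (expiry=72+7=79). clock=72
Op 18: tick 6 -> clock=78.
Op 19: tick 1 -> clock=79. purged={c.com}
Op 20: tick 2 -> clock=81.
Op 21: tick 3 -> clock=84.
Op 22: insert c.com -> 10.0.0.2 (expiry=84+2=86). clock=84
Final cache (unexpired): {c.com} -> size=1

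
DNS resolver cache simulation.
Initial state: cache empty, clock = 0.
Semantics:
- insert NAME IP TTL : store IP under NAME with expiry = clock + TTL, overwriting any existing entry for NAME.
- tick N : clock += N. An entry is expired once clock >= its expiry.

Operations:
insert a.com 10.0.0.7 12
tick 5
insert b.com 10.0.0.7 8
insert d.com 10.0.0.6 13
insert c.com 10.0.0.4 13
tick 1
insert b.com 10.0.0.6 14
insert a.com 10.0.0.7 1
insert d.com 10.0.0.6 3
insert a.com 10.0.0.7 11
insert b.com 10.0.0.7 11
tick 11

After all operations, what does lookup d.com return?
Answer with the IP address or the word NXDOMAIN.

Op 1: insert a.com -> 10.0.0.7 (expiry=0+12=12). clock=0
Op 2: tick 5 -> clock=5.
Op 3: insert b.com -> 10.0.0.7 (expiry=5+8=13). clock=5
Op 4: insert d.com -> 10.0.0.6 (expiry=5+13=18). clock=5
Op 5: insert c.com -> 10.0.0.4 (expiry=5+13=18). clock=5
Op 6: tick 1 -> clock=6.
Op 7: insert b.com -> 10.0.0.6 (expiry=6+14=20). clock=6
Op 8: insert a.com -> 10.0.0.7 (expiry=6+1=7). clock=6
Op 9: insert d.com -> 10.0.0.6 (expiry=6+3=9). clock=6
Op 10: insert a.com -> 10.0.0.7 (expiry=6+11=17). clock=6
Op 11: insert b.com -> 10.0.0.7 (expiry=6+11=17). clock=6
Op 12: tick 11 -> clock=17. purged={a.com,b.com,d.com}
lookup d.com: not in cache (expired or never inserted)

Answer: NXDOMAIN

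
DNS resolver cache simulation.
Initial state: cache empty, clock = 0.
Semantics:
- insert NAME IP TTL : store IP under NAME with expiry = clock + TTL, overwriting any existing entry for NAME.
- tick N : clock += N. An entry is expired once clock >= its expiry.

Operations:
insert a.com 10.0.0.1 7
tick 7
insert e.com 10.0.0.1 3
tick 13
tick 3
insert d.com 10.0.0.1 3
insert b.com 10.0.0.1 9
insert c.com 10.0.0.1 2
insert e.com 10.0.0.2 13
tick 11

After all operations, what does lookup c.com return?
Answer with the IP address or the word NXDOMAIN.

Op 1: insert a.com -> 10.0.0.1 (expiry=0+7=7). clock=0
Op 2: tick 7 -> clock=7. purged={a.com}
Op 3: insert e.com -> 10.0.0.1 (expiry=7+3=10). clock=7
Op 4: tick 13 -> clock=20. purged={e.com}
Op 5: tick 3 -> clock=23.
Op 6: insert d.com -> 10.0.0.1 (expiry=23+3=26). clock=23
Op 7: insert b.com -> 10.0.0.1 (expiry=23+9=32). clock=23
Op 8: insert c.com -> 10.0.0.1 (expiry=23+2=25). clock=23
Op 9: insert e.com -> 10.0.0.2 (expiry=23+13=36). clock=23
Op 10: tick 11 -> clock=34. purged={b.com,c.com,d.com}
lookup c.com: not in cache (expired or never inserted)

Answer: NXDOMAIN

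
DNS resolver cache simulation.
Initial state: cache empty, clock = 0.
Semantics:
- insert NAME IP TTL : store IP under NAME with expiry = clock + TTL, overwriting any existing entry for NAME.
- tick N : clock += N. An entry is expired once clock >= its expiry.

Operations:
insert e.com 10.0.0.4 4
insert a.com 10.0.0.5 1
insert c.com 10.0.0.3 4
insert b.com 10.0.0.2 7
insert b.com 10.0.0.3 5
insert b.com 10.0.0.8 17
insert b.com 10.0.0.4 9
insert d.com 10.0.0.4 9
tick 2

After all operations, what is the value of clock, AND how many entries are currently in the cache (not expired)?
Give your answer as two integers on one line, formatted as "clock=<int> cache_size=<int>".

Answer: clock=2 cache_size=4

Derivation:
Op 1: insert e.com -> 10.0.0.4 (expiry=0+4=4). clock=0
Op 2: insert a.com -> 10.0.0.5 (expiry=0+1=1). clock=0
Op 3: insert c.com -> 10.0.0.3 (expiry=0+4=4). clock=0
Op 4: insert b.com -> 10.0.0.2 (expiry=0+7=7). clock=0
Op 5: insert b.com -> 10.0.0.3 (expiry=0+5=5). clock=0
Op 6: insert b.com -> 10.0.0.8 (expiry=0+17=17). clock=0
Op 7: insert b.com -> 10.0.0.4 (expiry=0+9=9). clock=0
Op 8: insert d.com -> 10.0.0.4 (expiry=0+9=9). clock=0
Op 9: tick 2 -> clock=2. purged={a.com}
Final clock = 2
Final cache (unexpired): {b.com,c.com,d.com,e.com} -> size=4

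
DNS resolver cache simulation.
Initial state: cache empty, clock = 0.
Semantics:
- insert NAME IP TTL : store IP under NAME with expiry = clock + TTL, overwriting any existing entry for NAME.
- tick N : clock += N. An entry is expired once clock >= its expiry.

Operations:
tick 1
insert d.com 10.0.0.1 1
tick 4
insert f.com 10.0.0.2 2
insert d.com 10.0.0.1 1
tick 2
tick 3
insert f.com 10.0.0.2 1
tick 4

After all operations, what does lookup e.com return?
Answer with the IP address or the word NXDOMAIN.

Answer: NXDOMAIN

Derivation:
Op 1: tick 1 -> clock=1.
Op 2: insert d.com -> 10.0.0.1 (expiry=1+1=2). clock=1
Op 3: tick 4 -> clock=5. purged={d.com}
Op 4: insert f.com -> 10.0.0.2 (expiry=5+2=7). clock=5
Op 5: insert d.com -> 10.0.0.1 (expiry=5+1=6). clock=5
Op 6: tick 2 -> clock=7. purged={d.com,f.com}
Op 7: tick 3 -> clock=10.
Op 8: insert f.com -> 10.0.0.2 (expiry=10+1=11). clock=10
Op 9: tick 4 -> clock=14. purged={f.com}
lookup e.com: not in cache (expired or never inserted)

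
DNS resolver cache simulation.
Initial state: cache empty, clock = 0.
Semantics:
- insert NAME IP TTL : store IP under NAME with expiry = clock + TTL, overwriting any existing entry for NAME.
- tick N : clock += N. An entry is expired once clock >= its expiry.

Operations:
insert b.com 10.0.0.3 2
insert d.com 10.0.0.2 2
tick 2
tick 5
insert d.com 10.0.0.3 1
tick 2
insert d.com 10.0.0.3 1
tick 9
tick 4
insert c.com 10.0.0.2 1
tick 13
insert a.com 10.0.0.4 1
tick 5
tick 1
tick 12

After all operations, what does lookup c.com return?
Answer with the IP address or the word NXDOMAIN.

Op 1: insert b.com -> 10.0.0.3 (expiry=0+2=2). clock=0
Op 2: insert d.com -> 10.0.0.2 (expiry=0+2=2). clock=0
Op 3: tick 2 -> clock=2. purged={b.com,d.com}
Op 4: tick 5 -> clock=7.
Op 5: insert d.com -> 10.0.0.3 (expiry=7+1=8). clock=7
Op 6: tick 2 -> clock=9. purged={d.com}
Op 7: insert d.com -> 10.0.0.3 (expiry=9+1=10). clock=9
Op 8: tick 9 -> clock=18. purged={d.com}
Op 9: tick 4 -> clock=22.
Op 10: insert c.com -> 10.0.0.2 (expiry=22+1=23). clock=22
Op 11: tick 13 -> clock=35. purged={c.com}
Op 12: insert a.com -> 10.0.0.4 (expiry=35+1=36). clock=35
Op 13: tick 5 -> clock=40. purged={a.com}
Op 14: tick 1 -> clock=41.
Op 15: tick 12 -> clock=53.
lookup c.com: not in cache (expired or never inserted)

Answer: NXDOMAIN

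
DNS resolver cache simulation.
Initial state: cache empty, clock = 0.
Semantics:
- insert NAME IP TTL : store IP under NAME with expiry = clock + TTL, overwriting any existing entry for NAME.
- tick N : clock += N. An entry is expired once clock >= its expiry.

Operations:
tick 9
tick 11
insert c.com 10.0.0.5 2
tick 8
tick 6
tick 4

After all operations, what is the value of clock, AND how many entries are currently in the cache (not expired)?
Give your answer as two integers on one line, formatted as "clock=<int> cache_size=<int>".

Answer: clock=38 cache_size=0

Derivation:
Op 1: tick 9 -> clock=9.
Op 2: tick 11 -> clock=20.
Op 3: insert c.com -> 10.0.0.5 (expiry=20+2=22). clock=20
Op 4: tick 8 -> clock=28. purged={c.com}
Op 5: tick 6 -> clock=34.
Op 6: tick 4 -> clock=38.
Final clock = 38
Final cache (unexpired): {} -> size=0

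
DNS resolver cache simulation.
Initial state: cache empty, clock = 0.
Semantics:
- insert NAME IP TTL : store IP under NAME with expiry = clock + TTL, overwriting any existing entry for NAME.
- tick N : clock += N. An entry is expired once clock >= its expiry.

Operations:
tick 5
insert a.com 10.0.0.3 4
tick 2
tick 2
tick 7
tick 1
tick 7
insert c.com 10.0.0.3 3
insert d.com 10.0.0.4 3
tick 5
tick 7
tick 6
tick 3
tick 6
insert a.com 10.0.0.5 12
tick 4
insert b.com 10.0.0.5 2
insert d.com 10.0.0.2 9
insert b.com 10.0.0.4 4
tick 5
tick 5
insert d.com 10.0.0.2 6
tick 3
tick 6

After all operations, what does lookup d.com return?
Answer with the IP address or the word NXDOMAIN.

Op 1: tick 5 -> clock=5.
Op 2: insert a.com -> 10.0.0.3 (expiry=5+4=9). clock=5
Op 3: tick 2 -> clock=7.
Op 4: tick 2 -> clock=9. purged={a.com}
Op 5: tick 7 -> clock=16.
Op 6: tick 1 -> clock=17.
Op 7: tick 7 -> clock=24.
Op 8: insert c.com -> 10.0.0.3 (expiry=24+3=27). clock=24
Op 9: insert d.com -> 10.0.0.4 (expiry=24+3=27). clock=24
Op 10: tick 5 -> clock=29. purged={c.com,d.com}
Op 11: tick 7 -> clock=36.
Op 12: tick 6 -> clock=42.
Op 13: tick 3 -> clock=45.
Op 14: tick 6 -> clock=51.
Op 15: insert a.com -> 10.0.0.5 (expiry=51+12=63). clock=51
Op 16: tick 4 -> clock=55.
Op 17: insert b.com -> 10.0.0.5 (expiry=55+2=57). clock=55
Op 18: insert d.com -> 10.0.0.2 (expiry=55+9=64). clock=55
Op 19: insert b.com -> 10.0.0.4 (expiry=55+4=59). clock=55
Op 20: tick 5 -> clock=60. purged={b.com}
Op 21: tick 5 -> clock=65. purged={a.com,d.com}
Op 22: insert d.com -> 10.0.0.2 (expiry=65+6=71). clock=65
Op 23: tick 3 -> clock=68.
Op 24: tick 6 -> clock=74. purged={d.com}
lookup d.com: not in cache (expired or never inserted)

Answer: NXDOMAIN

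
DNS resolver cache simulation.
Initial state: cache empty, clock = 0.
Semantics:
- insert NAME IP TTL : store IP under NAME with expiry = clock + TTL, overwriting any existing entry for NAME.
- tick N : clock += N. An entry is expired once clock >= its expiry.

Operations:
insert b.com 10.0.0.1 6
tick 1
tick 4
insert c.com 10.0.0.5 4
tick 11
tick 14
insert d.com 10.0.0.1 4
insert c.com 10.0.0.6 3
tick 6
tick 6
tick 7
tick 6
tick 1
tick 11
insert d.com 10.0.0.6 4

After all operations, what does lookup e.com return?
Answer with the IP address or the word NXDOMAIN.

Answer: NXDOMAIN

Derivation:
Op 1: insert b.com -> 10.0.0.1 (expiry=0+6=6). clock=0
Op 2: tick 1 -> clock=1.
Op 3: tick 4 -> clock=5.
Op 4: insert c.com -> 10.0.0.5 (expiry=5+4=9). clock=5
Op 5: tick 11 -> clock=16. purged={b.com,c.com}
Op 6: tick 14 -> clock=30.
Op 7: insert d.com -> 10.0.0.1 (expiry=30+4=34). clock=30
Op 8: insert c.com -> 10.0.0.6 (expiry=30+3=33). clock=30
Op 9: tick 6 -> clock=36. purged={c.com,d.com}
Op 10: tick 6 -> clock=42.
Op 11: tick 7 -> clock=49.
Op 12: tick 6 -> clock=55.
Op 13: tick 1 -> clock=56.
Op 14: tick 11 -> clock=67.
Op 15: insert d.com -> 10.0.0.6 (expiry=67+4=71). clock=67
lookup e.com: not in cache (expired or never inserted)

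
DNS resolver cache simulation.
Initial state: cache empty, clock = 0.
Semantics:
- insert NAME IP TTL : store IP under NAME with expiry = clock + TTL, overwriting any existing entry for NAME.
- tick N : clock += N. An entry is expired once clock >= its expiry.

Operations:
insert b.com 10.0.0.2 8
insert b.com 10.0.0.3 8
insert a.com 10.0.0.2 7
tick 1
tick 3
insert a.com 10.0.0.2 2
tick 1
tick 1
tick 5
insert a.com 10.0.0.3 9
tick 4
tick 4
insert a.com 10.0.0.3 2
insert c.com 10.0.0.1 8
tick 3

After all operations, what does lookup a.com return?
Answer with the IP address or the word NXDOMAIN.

Op 1: insert b.com -> 10.0.0.2 (expiry=0+8=8). clock=0
Op 2: insert b.com -> 10.0.0.3 (expiry=0+8=8). clock=0
Op 3: insert a.com -> 10.0.0.2 (expiry=0+7=7). clock=0
Op 4: tick 1 -> clock=1.
Op 5: tick 3 -> clock=4.
Op 6: insert a.com -> 10.0.0.2 (expiry=4+2=6). clock=4
Op 7: tick 1 -> clock=5.
Op 8: tick 1 -> clock=6. purged={a.com}
Op 9: tick 5 -> clock=11. purged={b.com}
Op 10: insert a.com -> 10.0.0.3 (expiry=11+9=20). clock=11
Op 11: tick 4 -> clock=15.
Op 12: tick 4 -> clock=19.
Op 13: insert a.com -> 10.0.0.3 (expiry=19+2=21). clock=19
Op 14: insert c.com -> 10.0.0.1 (expiry=19+8=27). clock=19
Op 15: tick 3 -> clock=22. purged={a.com}
lookup a.com: not in cache (expired or never inserted)

Answer: NXDOMAIN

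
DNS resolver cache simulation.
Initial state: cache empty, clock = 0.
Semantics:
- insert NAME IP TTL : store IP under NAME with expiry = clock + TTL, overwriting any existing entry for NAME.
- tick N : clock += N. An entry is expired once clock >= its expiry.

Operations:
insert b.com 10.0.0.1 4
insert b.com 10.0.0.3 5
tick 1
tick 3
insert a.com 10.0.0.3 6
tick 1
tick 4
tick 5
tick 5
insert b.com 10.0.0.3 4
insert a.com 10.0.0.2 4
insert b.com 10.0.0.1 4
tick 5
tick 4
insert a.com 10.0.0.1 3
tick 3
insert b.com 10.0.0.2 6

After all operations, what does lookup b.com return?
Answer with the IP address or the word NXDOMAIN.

Answer: 10.0.0.2

Derivation:
Op 1: insert b.com -> 10.0.0.1 (expiry=0+4=4). clock=0
Op 2: insert b.com -> 10.0.0.3 (expiry=0+5=5). clock=0
Op 3: tick 1 -> clock=1.
Op 4: tick 3 -> clock=4.
Op 5: insert a.com -> 10.0.0.3 (expiry=4+6=10). clock=4
Op 6: tick 1 -> clock=5. purged={b.com}
Op 7: tick 4 -> clock=9.
Op 8: tick 5 -> clock=14. purged={a.com}
Op 9: tick 5 -> clock=19.
Op 10: insert b.com -> 10.0.0.3 (expiry=19+4=23). clock=19
Op 11: insert a.com -> 10.0.0.2 (expiry=19+4=23). clock=19
Op 12: insert b.com -> 10.0.0.1 (expiry=19+4=23). clock=19
Op 13: tick 5 -> clock=24. purged={a.com,b.com}
Op 14: tick 4 -> clock=28.
Op 15: insert a.com -> 10.0.0.1 (expiry=28+3=31). clock=28
Op 16: tick 3 -> clock=31. purged={a.com}
Op 17: insert b.com -> 10.0.0.2 (expiry=31+6=37). clock=31
lookup b.com: present, ip=10.0.0.2 expiry=37 > clock=31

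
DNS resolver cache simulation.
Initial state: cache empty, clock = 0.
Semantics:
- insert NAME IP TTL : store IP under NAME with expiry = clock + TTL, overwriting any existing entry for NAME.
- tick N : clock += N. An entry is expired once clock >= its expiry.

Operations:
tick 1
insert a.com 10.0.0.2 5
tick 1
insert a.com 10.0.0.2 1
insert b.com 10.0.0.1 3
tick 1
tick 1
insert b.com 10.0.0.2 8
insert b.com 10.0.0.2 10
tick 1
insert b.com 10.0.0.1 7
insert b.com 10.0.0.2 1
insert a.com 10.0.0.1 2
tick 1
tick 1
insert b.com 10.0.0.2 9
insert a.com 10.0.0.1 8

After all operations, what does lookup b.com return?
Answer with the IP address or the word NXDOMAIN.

Answer: 10.0.0.2

Derivation:
Op 1: tick 1 -> clock=1.
Op 2: insert a.com -> 10.0.0.2 (expiry=1+5=6). clock=1
Op 3: tick 1 -> clock=2.
Op 4: insert a.com -> 10.0.0.2 (expiry=2+1=3). clock=2
Op 5: insert b.com -> 10.0.0.1 (expiry=2+3=5). clock=2
Op 6: tick 1 -> clock=3. purged={a.com}
Op 7: tick 1 -> clock=4.
Op 8: insert b.com -> 10.0.0.2 (expiry=4+8=12). clock=4
Op 9: insert b.com -> 10.0.0.2 (expiry=4+10=14). clock=4
Op 10: tick 1 -> clock=5.
Op 11: insert b.com -> 10.0.0.1 (expiry=5+7=12). clock=5
Op 12: insert b.com -> 10.0.0.2 (expiry=5+1=6). clock=5
Op 13: insert a.com -> 10.0.0.1 (expiry=5+2=7). clock=5
Op 14: tick 1 -> clock=6. purged={b.com}
Op 15: tick 1 -> clock=7. purged={a.com}
Op 16: insert b.com -> 10.0.0.2 (expiry=7+9=16). clock=7
Op 17: insert a.com -> 10.0.0.1 (expiry=7+8=15). clock=7
lookup b.com: present, ip=10.0.0.2 expiry=16 > clock=7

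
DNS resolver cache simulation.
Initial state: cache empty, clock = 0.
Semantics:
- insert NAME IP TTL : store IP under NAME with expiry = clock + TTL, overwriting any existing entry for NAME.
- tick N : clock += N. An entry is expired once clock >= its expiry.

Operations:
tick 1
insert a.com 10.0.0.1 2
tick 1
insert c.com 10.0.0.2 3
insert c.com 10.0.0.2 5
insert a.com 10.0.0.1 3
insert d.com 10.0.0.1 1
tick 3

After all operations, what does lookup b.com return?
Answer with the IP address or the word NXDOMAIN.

Op 1: tick 1 -> clock=1.
Op 2: insert a.com -> 10.0.0.1 (expiry=1+2=3). clock=1
Op 3: tick 1 -> clock=2.
Op 4: insert c.com -> 10.0.0.2 (expiry=2+3=5). clock=2
Op 5: insert c.com -> 10.0.0.2 (expiry=2+5=7). clock=2
Op 6: insert a.com -> 10.0.0.1 (expiry=2+3=5). clock=2
Op 7: insert d.com -> 10.0.0.1 (expiry=2+1=3). clock=2
Op 8: tick 3 -> clock=5. purged={a.com,d.com}
lookup b.com: not in cache (expired or never inserted)

Answer: NXDOMAIN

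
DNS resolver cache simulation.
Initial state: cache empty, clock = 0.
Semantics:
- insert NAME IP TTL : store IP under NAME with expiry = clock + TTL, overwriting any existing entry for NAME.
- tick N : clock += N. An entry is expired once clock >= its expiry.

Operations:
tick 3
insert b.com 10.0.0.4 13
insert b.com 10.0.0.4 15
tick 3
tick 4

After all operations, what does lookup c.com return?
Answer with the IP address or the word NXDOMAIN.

Answer: NXDOMAIN

Derivation:
Op 1: tick 3 -> clock=3.
Op 2: insert b.com -> 10.0.0.4 (expiry=3+13=16). clock=3
Op 3: insert b.com -> 10.0.0.4 (expiry=3+15=18). clock=3
Op 4: tick 3 -> clock=6.
Op 5: tick 4 -> clock=10.
lookup c.com: not in cache (expired or never inserted)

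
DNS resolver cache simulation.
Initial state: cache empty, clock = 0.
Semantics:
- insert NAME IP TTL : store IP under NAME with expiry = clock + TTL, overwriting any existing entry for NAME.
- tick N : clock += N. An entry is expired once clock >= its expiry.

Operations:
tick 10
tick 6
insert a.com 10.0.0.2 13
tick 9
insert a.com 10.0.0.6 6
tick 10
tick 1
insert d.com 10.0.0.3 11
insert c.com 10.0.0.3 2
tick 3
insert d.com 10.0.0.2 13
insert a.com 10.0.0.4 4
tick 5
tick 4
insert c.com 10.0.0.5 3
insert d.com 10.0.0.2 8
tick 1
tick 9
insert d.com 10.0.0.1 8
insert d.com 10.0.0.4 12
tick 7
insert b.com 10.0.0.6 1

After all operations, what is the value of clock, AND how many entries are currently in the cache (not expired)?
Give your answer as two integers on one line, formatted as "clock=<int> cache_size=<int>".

Answer: clock=65 cache_size=2

Derivation:
Op 1: tick 10 -> clock=10.
Op 2: tick 6 -> clock=16.
Op 3: insert a.com -> 10.0.0.2 (expiry=16+13=29). clock=16
Op 4: tick 9 -> clock=25.
Op 5: insert a.com -> 10.0.0.6 (expiry=25+6=31). clock=25
Op 6: tick 10 -> clock=35. purged={a.com}
Op 7: tick 1 -> clock=36.
Op 8: insert d.com -> 10.0.0.3 (expiry=36+11=47). clock=36
Op 9: insert c.com -> 10.0.0.3 (expiry=36+2=38). clock=36
Op 10: tick 3 -> clock=39. purged={c.com}
Op 11: insert d.com -> 10.0.0.2 (expiry=39+13=52). clock=39
Op 12: insert a.com -> 10.0.0.4 (expiry=39+4=43). clock=39
Op 13: tick 5 -> clock=44. purged={a.com}
Op 14: tick 4 -> clock=48.
Op 15: insert c.com -> 10.0.0.5 (expiry=48+3=51). clock=48
Op 16: insert d.com -> 10.0.0.2 (expiry=48+8=56). clock=48
Op 17: tick 1 -> clock=49.
Op 18: tick 9 -> clock=58. purged={c.com,d.com}
Op 19: insert d.com -> 10.0.0.1 (expiry=58+8=66). clock=58
Op 20: insert d.com -> 10.0.0.4 (expiry=58+12=70). clock=58
Op 21: tick 7 -> clock=65.
Op 22: insert b.com -> 10.0.0.6 (expiry=65+1=66). clock=65
Final clock = 65
Final cache (unexpired): {b.com,d.com} -> size=2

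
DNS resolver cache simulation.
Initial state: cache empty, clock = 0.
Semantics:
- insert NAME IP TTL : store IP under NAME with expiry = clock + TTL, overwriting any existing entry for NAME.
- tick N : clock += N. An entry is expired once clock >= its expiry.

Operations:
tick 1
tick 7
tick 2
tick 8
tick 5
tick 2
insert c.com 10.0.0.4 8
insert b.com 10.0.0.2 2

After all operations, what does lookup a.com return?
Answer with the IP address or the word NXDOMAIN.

Answer: NXDOMAIN

Derivation:
Op 1: tick 1 -> clock=1.
Op 2: tick 7 -> clock=8.
Op 3: tick 2 -> clock=10.
Op 4: tick 8 -> clock=18.
Op 5: tick 5 -> clock=23.
Op 6: tick 2 -> clock=25.
Op 7: insert c.com -> 10.0.0.4 (expiry=25+8=33). clock=25
Op 8: insert b.com -> 10.0.0.2 (expiry=25+2=27). clock=25
lookup a.com: not in cache (expired or never inserted)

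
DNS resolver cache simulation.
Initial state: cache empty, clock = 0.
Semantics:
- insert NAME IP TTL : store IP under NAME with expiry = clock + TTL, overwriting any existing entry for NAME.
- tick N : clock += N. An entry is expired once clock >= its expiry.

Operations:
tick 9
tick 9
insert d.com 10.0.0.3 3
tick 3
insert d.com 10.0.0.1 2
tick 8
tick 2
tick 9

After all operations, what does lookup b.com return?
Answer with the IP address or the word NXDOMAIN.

Op 1: tick 9 -> clock=9.
Op 2: tick 9 -> clock=18.
Op 3: insert d.com -> 10.0.0.3 (expiry=18+3=21). clock=18
Op 4: tick 3 -> clock=21. purged={d.com}
Op 5: insert d.com -> 10.0.0.1 (expiry=21+2=23). clock=21
Op 6: tick 8 -> clock=29. purged={d.com}
Op 7: tick 2 -> clock=31.
Op 8: tick 9 -> clock=40.
lookup b.com: not in cache (expired or never inserted)

Answer: NXDOMAIN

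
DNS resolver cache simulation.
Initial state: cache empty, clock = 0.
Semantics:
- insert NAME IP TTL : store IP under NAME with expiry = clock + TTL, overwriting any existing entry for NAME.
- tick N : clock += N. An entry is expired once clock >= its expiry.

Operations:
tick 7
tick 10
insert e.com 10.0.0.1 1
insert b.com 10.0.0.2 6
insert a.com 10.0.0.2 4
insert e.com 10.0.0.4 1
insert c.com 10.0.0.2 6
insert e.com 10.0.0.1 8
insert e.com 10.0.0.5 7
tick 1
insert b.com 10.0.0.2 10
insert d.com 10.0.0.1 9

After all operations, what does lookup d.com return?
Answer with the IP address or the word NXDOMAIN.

Answer: 10.0.0.1

Derivation:
Op 1: tick 7 -> clock=7.
Op 2: tick 10 -> clock=17.
Op 3: insert e.com -> 10.0.0.1 (expiry=17+1=18). clock=17
Op 4: insert b.com -> 10.0.0.2 (expiry=17+6=23). clock=17
Op 5: insert a.com -> 10.0.0.2 (expiry=17+4=21). clock=17
Op 6: insert e.com -> 10.0.0.4 (expiry=17+1=18). clock=17
Op 7: insert c.com -> 10.0.0.2 (expiry=17+6=23). clock=17
Op 8: insert e.com -> 10.0.0.1 (expiry=17+8=25). clock=17
Op 9: insert e.com -> 10.0.0.5 (expiry=17+7=24). clock=17
Op 10: tick 1 -> clock=18.
Op 11: insert b.com -> 10.0.0.2 (expiry=18+10=28). clock=18
Op 12: insert d.com -> 10.0.0.1 (expiry=18+9=27). clock=18
lookup d.com: present, ip=10.0.0.1 expiry=27 > clock=18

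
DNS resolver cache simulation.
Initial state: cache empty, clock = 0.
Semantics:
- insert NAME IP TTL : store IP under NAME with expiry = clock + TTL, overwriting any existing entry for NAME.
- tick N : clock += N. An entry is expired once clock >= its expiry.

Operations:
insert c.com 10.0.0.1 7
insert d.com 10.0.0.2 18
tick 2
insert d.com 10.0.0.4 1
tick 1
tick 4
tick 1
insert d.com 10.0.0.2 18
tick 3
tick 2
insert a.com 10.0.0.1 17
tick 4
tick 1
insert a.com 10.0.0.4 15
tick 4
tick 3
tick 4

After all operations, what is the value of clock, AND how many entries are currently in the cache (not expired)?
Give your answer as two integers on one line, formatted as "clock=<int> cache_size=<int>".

Op 1: insert c.com -> 10.0.0.1 (expiry=0+7=7). clock=0
Op 2: insert d.com -> 10.0.0.2 (expiry=0+18=18). clock=0
Op 3: tick 2 -> clock=2.
Op 4: insert d.com -> 10.0.0.4 (expiry=2+1=3). clock=2
Op 5: tick 1 -> clock=3. purged={d.com}
Op 6: tick 4 -> clock=7. purged={c.com}
Op 7: tick 1 -> clock=8.
Op 8: insert d.com -> 10.0.0.2 (expiry=8+18=26). clock=8
Op 9: tick 3 -> clock=11.
Op 10: tick 2 -> clock=13.
Op 11: insert a.com -> 10.0.0.1 (expiry=13+17=30). clock=13
Op 12: tick 4 -> clock=17.
Op 13: tick 1 -> clock=18.
Op 14: insert a.com -> 10.0.0.4 (expiry=18+15=33). clock=18
Op 15: tick 4 -> clock=22.
Op 16: tick 3 -> clock=25.
Op 17: tick 4 -> clock=29. purged={d.com}
Final clock = 29
Final cache (unexpired): {a.com} -> size=1

Answer: clock=29 cache_size=1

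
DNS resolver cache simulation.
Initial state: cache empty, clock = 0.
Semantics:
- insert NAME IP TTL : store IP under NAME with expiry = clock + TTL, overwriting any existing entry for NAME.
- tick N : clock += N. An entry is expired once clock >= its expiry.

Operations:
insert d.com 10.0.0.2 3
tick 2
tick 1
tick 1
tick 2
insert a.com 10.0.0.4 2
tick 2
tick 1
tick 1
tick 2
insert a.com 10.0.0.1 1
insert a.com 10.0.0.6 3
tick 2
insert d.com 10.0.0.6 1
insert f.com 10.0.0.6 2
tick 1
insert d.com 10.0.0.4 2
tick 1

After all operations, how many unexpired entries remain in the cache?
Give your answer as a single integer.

Op 1: insert d.com -> 10.0.0.2 (expiry=0+3=3). clock=0
Op 2: tick 2 -> clock=2.
Op 3: tick 1 -> clock=3. purged={d.com}
Op 4: tick 1 -> clock=4.
Op 5: tick 2 -> clock=6.
Op 6: insert a.com -> 10.0.0.4 (expiry=6+2=8). clock=6
Op 7: tick 2 -> clock=8. purged={a.com}
Op 8: tick 1 -> clock=9.
Op 9: tick 1 -> clock=10.
Op 10: tick 2 -> clock=12.
Op 11: insert a.com -> 10.0.0.1 (expiry=12+1=13). clock=12
Op 12: insert a.com -> 10.0.0.6 (expiry=12+3=15). clock=12
Op 13: tick 2 -> clock=14.
Op 14: insert d.com -> 10.0.0.6 (expiry=14+1=15). clock=14
Op 15: insert f.com -> 10.0.0.6 (expiry=14+2=16). clock=14
Op 16: tick 1 -> clock=15. purged={a.com,d.com}
Op 17: insert d.com -> 10.0.0.4 (expiry=15+2=17). clock=15
Op 18: tick 1 -> clock=16. purged={f.com}
Final cache (unexpired): {d.com} -> size=1

Answer: 1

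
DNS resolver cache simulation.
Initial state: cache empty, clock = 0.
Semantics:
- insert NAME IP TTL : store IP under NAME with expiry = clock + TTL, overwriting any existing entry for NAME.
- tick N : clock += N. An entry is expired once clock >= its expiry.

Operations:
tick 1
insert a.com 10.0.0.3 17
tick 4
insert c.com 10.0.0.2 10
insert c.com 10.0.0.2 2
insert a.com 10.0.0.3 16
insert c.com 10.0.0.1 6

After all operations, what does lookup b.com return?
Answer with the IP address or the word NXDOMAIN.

Answer: NXDOMAIN

Derivation:
Op 1: tick 1 -> clock=1.
Op 2: insert a.com -> 10.0.0.3 (expiry=1+17=18). clock=1
Op 3: tick 4 -> clock=5.
Op 4: insert c.com -> 10.0.0.2 (expiry=5+10=15). clock=5
Op 5: insert c.com -> 10.0.0.2 (expiry=5+2=7). clock=5
Op 6: insert a.com -> 10.0.0.3 (expiry=5+16=21). clock=5
Op 7: insert c.com -> 10.0.0.1 (expiry=5+6=11). clock=5
lookup b.com: not in cache (expired or never inserted)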